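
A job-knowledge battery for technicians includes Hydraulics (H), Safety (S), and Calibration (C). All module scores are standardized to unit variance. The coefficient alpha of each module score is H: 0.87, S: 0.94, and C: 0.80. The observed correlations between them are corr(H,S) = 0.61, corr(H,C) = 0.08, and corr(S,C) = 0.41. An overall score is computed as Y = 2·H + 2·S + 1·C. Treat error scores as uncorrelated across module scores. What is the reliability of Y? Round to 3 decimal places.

Var(Y) = 2² + 2² + 1 + 2·[4·0.61 + 2·0.08 + 2·0.41] = 9 + 6.84 = 15.84.
With uncorrelated errors the cross-covariances are all true-score covariance, so they carry over unchanged; only the diagonal terms shrink to ρᵢσᵢ².
True-score variance = [2²·0.87 + 2²·0.94 + 0.80] + 6.84 = 8.04 + 6.84 = 14.88.
Reliability = 14.88 / 15.84 = 0.939.

0.939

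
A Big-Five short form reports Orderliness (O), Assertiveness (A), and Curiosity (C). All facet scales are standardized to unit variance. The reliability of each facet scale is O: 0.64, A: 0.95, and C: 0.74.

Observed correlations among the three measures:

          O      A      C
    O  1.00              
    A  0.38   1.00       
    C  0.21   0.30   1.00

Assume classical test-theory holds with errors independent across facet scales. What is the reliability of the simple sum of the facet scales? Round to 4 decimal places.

0.8598

Var(O+A+C) = 3 + 2·[0.38 + 0.21 + 0.30] = 3 + 1.78 = 4.78.
Because errors are independent across components, Cov(Tᵢ,Tⱼ) = Cov(Xᵢ,Xⱼ); the off-diagonal part of the true-score variance is the same as above.
True-score variance = [0.64 + 0.95 + 0.74] + 1.78 = 2.33 + 1.78 = 4.11.
Reliability = 4.11 / 4.78 = 0.8598.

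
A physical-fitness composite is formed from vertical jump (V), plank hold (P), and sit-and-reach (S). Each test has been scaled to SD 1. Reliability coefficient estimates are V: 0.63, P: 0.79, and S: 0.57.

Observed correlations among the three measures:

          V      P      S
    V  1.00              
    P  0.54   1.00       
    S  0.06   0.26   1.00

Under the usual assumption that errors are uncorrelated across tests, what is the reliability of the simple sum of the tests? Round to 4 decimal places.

0.7860

Var(V+P+S) = 3 + 2·[0.54 + 0.06 + 0.26] = 3 + 1.72 = 4.72.
Under uncorrelated errors the observed covariances equal the true-score covariances, so only the own-variance terms attenuate.
True-score variance = [0.63 + 0.79 + 0.57] + 1.72 = 1.99 + 1.72 = 3.71.
Reliability = 3.71 / 4.72 = 0.7860.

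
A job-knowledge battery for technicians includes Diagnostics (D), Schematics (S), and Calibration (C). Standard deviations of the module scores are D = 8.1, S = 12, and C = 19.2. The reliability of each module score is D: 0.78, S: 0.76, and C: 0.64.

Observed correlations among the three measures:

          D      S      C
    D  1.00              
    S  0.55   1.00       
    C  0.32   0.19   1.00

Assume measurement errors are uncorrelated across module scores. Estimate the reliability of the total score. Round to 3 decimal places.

0.792

Var(D+S+C) = 8.1² + 12² + 19.2² + 2·[8.1·12·0.55 + 8.1·19.2·0.32 + 12·19.2·0.19] = 578.25 + 294.005 = 872.255.
Under uncorrelated errors the observed covariances equal the true-score covariances, so only the own-variance terms attenuate.
True-score variance = [8.1²·0.78 + 12²·0.76 + 19.2²·0.64] + 294.005 = 396.545 + 294.005 = 690.55.
Reliability = 690.55 / 872.255 = 0.792.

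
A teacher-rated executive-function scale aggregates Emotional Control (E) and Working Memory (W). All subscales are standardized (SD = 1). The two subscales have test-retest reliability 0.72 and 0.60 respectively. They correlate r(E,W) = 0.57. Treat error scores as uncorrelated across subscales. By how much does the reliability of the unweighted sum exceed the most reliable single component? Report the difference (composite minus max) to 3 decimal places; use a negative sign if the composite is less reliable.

Var(sum) = 2 + 1.14 = 3.14; true-score variance = 1.32 + 1.14 = 2.46; composite reliability = 0.7834.
Max component reliability = 0.7200.
Difference = 0.7834 − 0.7200 = 0.063.

0.063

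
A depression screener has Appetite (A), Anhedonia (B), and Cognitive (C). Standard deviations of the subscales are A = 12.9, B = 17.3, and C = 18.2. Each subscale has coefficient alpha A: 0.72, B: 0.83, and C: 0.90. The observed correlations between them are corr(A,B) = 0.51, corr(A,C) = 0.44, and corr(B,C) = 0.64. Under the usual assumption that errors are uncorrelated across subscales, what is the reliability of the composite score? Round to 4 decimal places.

Var(A+B+C) = 12.9² + 17.3² + 18.2² + 2·[12.9·17.3·0.51 + 12.9·18.2·0.44 + 17.3·18.2·0.64] = 796.94 + 837.261 = 1634.2.
Because errors are independent across components, Cov(Tᵢ,Tⱼ) = Cov(Xᵢ,Xⱼ); the off-diagonal part of the true-score variance is the same as above.
True-score variance = [12.9²·0.72 + 17.3²·0.83 + 18.2²·0.90] + 837.261 = 666.342 + 837.261 = 1503.6.
Reliability = 1503.6 / 1634.2 = 0.9201.

0.9201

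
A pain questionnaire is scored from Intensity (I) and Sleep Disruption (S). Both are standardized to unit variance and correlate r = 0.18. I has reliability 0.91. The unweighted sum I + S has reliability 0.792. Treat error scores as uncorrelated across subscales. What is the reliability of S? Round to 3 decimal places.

0.599

Var(I+S) = 2 + 2·0.18 = 2.360.
True-score variance = ρ_I + ρ_S + 2·0.18, so 0.792 = (0.91 + ρ_S + 0.36) / 2.360.
ρ_S = 0.792·2.360 − 0.91 − 0.36 = 0.599.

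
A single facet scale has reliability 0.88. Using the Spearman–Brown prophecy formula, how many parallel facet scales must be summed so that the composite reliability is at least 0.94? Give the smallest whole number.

k ≥ ρ*(1−ρ₁)/(ρ₁(1−ρ*)) = 0.94·0.12 / (0.88·0.06) = 2.136.
Smallest integer k = 3.

3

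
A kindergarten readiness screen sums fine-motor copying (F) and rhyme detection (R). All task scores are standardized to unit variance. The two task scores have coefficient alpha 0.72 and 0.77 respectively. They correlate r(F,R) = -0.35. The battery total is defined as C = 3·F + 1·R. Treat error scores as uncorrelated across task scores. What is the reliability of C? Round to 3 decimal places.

Var(C) = 3² + 1 + 2·[3·(-0.35)] = 10 − 2.1 = 7.9.
Because errors are independent across components, Cov(Tᵢ,Tⱼ) = Cov(Xᵢ,Xⱼ); the off-diagonal part of the true-score variance is the same as above.
True-score variance = [3²·0.72 + 0.77] − 2.1 = 7.25 − 2.1 = 5.15.
Reliability = 5.15 / 7.9 = 0.652.

0.652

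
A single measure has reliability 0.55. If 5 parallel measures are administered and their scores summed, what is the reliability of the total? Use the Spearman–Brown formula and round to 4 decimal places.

ρ_k = kρ / (1 + (k−1)ρ) = 5·0.55 / (1 + 4·0.55) = 2.750 / 3.200 = 0.8594.

0.8594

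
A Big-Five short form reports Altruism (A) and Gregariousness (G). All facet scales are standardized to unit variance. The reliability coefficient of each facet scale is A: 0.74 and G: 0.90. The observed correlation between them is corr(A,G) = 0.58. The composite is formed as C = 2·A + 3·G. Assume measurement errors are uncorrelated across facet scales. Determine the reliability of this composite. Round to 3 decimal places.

Var(C) = 2² + 3² + 2·[6·0.58] = 13 + 6.96 = 19.96.
Because errors are independent across components, Cov(Tᵢ,Tⱼ) = Cov(Xᵢ,Xⱼ); the off-diagonal part of the true-score variance is the same as above.
True-score variance = [2²·0.74 + 3²·0.90] + 6.96 = 11.06 + 6.96 = 18.02.
Reliability = 18.02 / 19.96 = 0.903.

0.903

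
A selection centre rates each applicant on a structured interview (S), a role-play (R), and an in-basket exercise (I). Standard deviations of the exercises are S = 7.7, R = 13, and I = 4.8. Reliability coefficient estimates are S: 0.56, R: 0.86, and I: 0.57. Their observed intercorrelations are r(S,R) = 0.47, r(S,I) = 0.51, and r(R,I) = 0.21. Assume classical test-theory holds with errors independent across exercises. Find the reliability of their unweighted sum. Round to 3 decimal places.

0.854

Var(S+R+I) = 7.7² + 13² + 4.8² + 2·[7.7·13·0.47 + 7.7·4.8·0.51 + 13·4.8·0.21] = 251.33 + 158.001 = 409.331.
Because errors are independent across components, Cov(Tᵢ,Tⱼ) = Cov(Xᵢ,Xⱼ); the off-diagonal part of the true-score variance is the same as above.
True-score variance = [7.7²·0.56 + 13²·0.86 + 4.8²·0.57] + 158.001 = 191.675 + 158.001 = 349.676.
Reliability = 349.676 / 409.331 = 0.854.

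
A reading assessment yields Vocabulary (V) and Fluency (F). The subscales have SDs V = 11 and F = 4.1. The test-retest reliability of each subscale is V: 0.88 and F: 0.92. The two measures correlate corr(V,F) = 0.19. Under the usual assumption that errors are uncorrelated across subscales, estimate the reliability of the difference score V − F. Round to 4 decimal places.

0.8685

Var(V−F) = 11² + 4.1² − 2·11·4.1·0.19 = 137.81 − 17.138 = 120.672.
Under uncorrelated errors the observed covariances equal the true-score covariances, so only the own-variance terms attenuate.
True-score variance = [11²·0.88 + 4.1²·0.92] − 17.138 = 121.945 − 17.138 = 104.807.
Reliability = 104.807 / 120.672 = 0.8685.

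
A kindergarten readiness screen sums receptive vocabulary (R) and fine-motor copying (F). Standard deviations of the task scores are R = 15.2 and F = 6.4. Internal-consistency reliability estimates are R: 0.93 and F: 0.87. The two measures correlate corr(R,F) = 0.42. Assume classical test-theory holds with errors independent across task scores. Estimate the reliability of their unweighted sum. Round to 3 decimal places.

Var(R+F) = 15.2² + 6.4² + 2·[15.2·6.4·0.42] = 272 + 81.7152 = 353.715.
Under uncorrelated errors the observed covariances equal the true-score covariances, so only the own-variance terms attenuate.
True-score variance = [15.2²·0.93 + 6.4²·0.87] + 81.7152 = 250.502 + 81.7152 = 332.218.
Reliability = 332.218 / 353.715 = 0.939.

0.939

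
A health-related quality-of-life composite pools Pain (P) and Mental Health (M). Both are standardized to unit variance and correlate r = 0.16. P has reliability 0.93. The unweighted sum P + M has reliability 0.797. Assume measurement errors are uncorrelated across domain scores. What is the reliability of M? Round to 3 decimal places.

0.599

Var(P+M) = 2 + 2·0.16 = 2.320.
True-score variance = ρ_P + ρ_M + 2·0.16, so 0.797 = (0.93 + ρ_M + 0.32) / 2.320.
ρ_M = 0.797·2.320 − 0.93 − 0.32 = 0.599.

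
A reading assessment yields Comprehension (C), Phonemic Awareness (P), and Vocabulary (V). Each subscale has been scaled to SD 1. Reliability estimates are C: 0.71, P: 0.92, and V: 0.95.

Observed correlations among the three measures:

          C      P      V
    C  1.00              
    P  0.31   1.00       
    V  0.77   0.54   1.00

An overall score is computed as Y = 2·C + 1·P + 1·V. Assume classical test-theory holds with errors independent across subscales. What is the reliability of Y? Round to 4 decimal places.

Var(Y) = 2² + 1 + 1 + 2·[2·0.31 + 2·0.77 + 0.54] = 6 + 5.4 = 11.4.
Under uncorrelated errors the observed covariances equal the true-score covariances, so only the own-variance terms attenuate.
True-score variance = [2²·0.71 + 0.92 + 0.95] + 5.4 = 4.71 + 5.4 = 10.11.
Reliability = 10.11 / 11.4 = 0.8868.

0.8868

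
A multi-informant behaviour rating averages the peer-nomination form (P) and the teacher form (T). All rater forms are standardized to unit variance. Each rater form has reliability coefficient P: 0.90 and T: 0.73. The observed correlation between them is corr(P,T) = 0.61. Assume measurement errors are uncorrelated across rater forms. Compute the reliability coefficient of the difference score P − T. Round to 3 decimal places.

0.526

Var(P−T) = 1 + 1 − 2·0.61 = 2 − 1.22 = 0.78.
Under uncorrelated errors the observed covariances equal the true-score covariances, so only the own-variance terms attenuate.
True-score variance = [0.90 + 0.73] − 1.22 = 1.63 − 1.22 = 0.41.
Reliability = 0.41 / 0.78 = 0.526.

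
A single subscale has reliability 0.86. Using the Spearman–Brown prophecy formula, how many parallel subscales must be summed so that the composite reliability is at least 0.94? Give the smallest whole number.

3

k ≥ ρ*(1−ρ₁)/(ρ₁(1−ρ*)) = 0.94·0.14 / (0.86·0.06) = 2.550.
Smallest integer k = 3.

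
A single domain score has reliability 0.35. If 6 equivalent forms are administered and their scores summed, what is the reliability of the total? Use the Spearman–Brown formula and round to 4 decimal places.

ρ_k = kρ / (1 + (k−1)ρ) = 6·0.35 / (1 + 5·0.35) = 2.100 / 2.750 = 0.7636.

0.7636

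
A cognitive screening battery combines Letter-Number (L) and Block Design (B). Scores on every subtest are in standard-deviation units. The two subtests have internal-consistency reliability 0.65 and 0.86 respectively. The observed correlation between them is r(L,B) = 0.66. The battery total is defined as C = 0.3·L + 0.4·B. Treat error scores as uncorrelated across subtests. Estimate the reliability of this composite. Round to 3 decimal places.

0.868

Var(C) = 0.3² + 0.4² + 2·[0.12·0.66] = 0.25 + 0.1584 = 0.4084.
Because errors are independent across components, Cov(Tᵢ,Tⱼ) = Cov(Xᵢ,Xⱼ); the off-diagonal part of the true-score variance is the same as above.
True-score variance = [0.3²·0.65 + 0.4²·0.86] + 0.1584 = 0.1961 + 0.1584 = 0.3545.
Reliability = 0.3545 / 0.4084 = 0.868.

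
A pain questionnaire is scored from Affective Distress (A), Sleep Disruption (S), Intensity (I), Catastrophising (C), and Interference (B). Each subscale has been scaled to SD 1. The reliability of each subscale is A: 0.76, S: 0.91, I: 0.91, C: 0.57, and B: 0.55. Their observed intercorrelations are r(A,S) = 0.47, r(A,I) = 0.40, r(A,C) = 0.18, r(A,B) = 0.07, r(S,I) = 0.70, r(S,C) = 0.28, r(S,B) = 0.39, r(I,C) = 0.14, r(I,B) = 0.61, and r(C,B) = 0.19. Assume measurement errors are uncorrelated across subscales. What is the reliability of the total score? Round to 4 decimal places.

0.8904

Var(A+S+I+C+B) = 5 + 2·[0.47 + 0.40 + 0.18 + 0.07 + 0.70 + 0.28 + 0.39 + 0.14 + 0.61 + 0.19] = 5 + 6.86 = 11.86.
Under uncorrelated errors the observed covariances equal the true-score covariances, so only the own-variance terms attenuate.
True-score variance = [0.76 + 0.91 + 0.91 + 0.57 + 0.55] + 6.86 = 3.7 + 6.86 = 10.56.
Reliability = 10.56 / 11.86 = 0.8904.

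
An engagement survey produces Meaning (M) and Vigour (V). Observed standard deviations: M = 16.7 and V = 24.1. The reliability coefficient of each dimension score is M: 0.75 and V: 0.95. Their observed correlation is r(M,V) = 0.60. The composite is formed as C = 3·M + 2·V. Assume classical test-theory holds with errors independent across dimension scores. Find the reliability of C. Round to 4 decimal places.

0.9038

Var(C) = 3²·16.7² + 2²·24.1² + 2·[6·16.7·24.1·0.60] = 4833.25 + 2897.78 = 7731.03.
With uncorrelated errors the cross-covariances are all true-score covariance, so they carry over unchanged; only the diagonal terms shrink to ρᵢσᵢ².
True-score variance = [3²·16.7²·0.75 + 2²·24.1²·0.95] + 2897.78 = 4089.59 + 2897.78 = 6987.37.
Reliability = 6987.37 / 7731.03 = 0.9038.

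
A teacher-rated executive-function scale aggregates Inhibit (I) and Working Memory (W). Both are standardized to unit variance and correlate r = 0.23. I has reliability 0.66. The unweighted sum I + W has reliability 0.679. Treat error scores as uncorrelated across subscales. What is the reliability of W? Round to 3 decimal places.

0.550

Var(I+W) = 2 + 2·0.23 = 2.460.
True-score variance = ρ_I + ρ_W + 2·0.23, so 0.679 = (0.66 + ρ_W + 0.46) / 2.460.
ρ_W = 0.679·2.460 − 0.66 − 0.46 = 0.550.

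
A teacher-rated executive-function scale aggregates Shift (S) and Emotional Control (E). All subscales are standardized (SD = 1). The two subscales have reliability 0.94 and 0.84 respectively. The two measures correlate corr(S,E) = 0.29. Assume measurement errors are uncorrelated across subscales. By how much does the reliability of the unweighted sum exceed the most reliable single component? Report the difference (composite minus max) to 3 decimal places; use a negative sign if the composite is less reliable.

-0.025

Var(sum) = 2 + 0.58 = 2.58; true-score variance = 1.78 + 0.58 = 2.36; composite reliability = 0.9147.
Max component reliability = 0.9400.
Difference = 0.9147 − 0.9400 = -0.025.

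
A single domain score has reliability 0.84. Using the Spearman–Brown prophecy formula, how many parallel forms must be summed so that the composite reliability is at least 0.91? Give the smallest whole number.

k ≥ ρ*(1−ρ₁)/(ρ₁(1−ρ*)) = 0.91·0.16 / (0.84·0.09) = 1.926.
Smallest integer k = 2.

2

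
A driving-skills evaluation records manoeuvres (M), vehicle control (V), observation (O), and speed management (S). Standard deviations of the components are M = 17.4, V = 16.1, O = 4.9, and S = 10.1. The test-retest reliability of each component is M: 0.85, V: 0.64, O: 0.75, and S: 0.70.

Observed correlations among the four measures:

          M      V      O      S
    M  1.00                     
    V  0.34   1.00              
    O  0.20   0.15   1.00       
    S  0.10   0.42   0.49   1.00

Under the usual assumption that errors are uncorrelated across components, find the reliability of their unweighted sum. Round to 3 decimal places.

Var(M+V+O+S) = 17.4² + 16.1² + 4.9² + 10.1² + 2·[17.4·16.1·0.34 + 17.4·4.9·0.20 + 17.4·10.1·0.10 + 16.1·4.9·0.15 + 16.1·10.1·0.42 + 4.9·10.1·0.49] = 687.99 + 468.507 = 1156.5.
With uncorrelated errors the cross-covariances are all true-score covariance, so they carry over unchanged; only the diagonal terms shrink to ρᵢσᵢ².
True-score variance = [17.4²·0.85 + 16.1²·0.64 + 4.9²·0.75 + 10.1²·0.70] + 468.507 = 512.655 + 468.507 = 981.162.
Reliability = 981.162 / 1156.5 = 0.848.

0.848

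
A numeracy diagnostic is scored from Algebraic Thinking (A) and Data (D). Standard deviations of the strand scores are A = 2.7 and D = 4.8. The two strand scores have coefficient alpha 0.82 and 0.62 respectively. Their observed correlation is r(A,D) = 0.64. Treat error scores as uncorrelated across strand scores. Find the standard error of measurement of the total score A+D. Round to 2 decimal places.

3.17

Var(total) = 30.33 + 16.5888 = 46.9188.
True-score variance = 20.2626 + 16.5888 = 36.8514, so reliability = 0.7854.
Error variance = 46.9188 − 36.8514 = 10.0674; SEM = √10.0674 = 3.17.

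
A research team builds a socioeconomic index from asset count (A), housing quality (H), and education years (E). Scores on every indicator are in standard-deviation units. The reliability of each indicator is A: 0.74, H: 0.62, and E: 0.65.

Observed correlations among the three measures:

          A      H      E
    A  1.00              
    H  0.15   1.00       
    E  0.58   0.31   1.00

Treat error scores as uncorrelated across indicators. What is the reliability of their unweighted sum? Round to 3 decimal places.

0.805

Var(A+H+E) = 3 + 2·[0.15 + 0.58 + 0.31] = 3 + 2.08 = 5.08.
Under uncorrelated errors the observed covariances equal the true-score covariances, so only the own-variance terms attenuate.
True-score variance = [0.74 + 0.62 + 0.65] + 2.08 = 2.01 + 2.08 = 4.09.
Reliability = 4.09 / 5.08 = 0.805.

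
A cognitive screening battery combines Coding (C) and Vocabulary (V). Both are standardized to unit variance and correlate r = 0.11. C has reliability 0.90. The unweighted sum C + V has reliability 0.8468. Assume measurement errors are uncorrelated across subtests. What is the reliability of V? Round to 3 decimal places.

0.760

Var(C+V) = 2 + 2·0.11 = 2.220.
True-score variance = ρ_C + ρ_V + 2·0.11, so 0.8468 = (0.90 + ρ_V + 0.22) / 2.220.
ρ_V = 0.8468·2.220 − 0.90 − 0.22 = 0.760.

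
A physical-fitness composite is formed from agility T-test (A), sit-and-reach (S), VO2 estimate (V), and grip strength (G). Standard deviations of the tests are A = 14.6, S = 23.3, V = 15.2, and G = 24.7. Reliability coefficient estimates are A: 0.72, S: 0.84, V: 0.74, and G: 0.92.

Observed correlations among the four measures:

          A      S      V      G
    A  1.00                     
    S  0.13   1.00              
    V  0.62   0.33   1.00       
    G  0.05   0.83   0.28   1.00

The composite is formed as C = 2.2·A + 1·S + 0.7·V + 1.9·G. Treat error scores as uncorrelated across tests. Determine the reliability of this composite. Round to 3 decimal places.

Var(C) = 2.2²·14.6² + 23.3² + 0.7²·15.2² + 1.9²·24.7² + 2·[2.2·14.6·23.3·0.13 + 1.54·14.6·15.2·0.62 + 4.18·14.6·24.7·0.05 + 0.7·23.3·15.2·0.33 + 1.9·23.3·24.7·0.83 + 1.33·15.2·24.7·0.28] = 3890.22 + 3027.51 = 6917.73.
Because errors are independent across components, Cov(Tᵢ,Tⱼ) = Cov(Xᵢ,Xⱼ); the off-diagonal part of the true-score variance is the same as above.
True-score variance = [2.2²·14.6²·0.72 + 23.3²·0.84 + 0.7²·15.2²·0.74 + 1.9²·24.7²·0.92] + 3027.51 = 3308.85 + 3027.51 = 6336.36.
Reliability = 6336.36 / 6917.73 = 0.916.

0.916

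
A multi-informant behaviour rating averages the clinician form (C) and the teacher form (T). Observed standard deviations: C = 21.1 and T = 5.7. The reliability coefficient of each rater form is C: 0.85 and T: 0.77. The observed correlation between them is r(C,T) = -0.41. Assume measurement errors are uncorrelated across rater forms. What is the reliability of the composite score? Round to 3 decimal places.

Var(C+T) = 21.1² + 5.7² + 2·[21.1·5.7·(-0.41)] = 477.7 − 98.6214 = 379.079.
Because errors are independent across components, Cov(Tᵢ,Tⱼ) = Cov(Xᵢ,Xⱼ); the off-diagonal part of the true-score variance is the same as above.
True-score variance = [21.1²·0.85 + 5.7²·0.77] − 98.6214 = 403.446 − 98.6214 = 304.824.
Reliability = 304.824 / 379.079 = 0.804.

0.804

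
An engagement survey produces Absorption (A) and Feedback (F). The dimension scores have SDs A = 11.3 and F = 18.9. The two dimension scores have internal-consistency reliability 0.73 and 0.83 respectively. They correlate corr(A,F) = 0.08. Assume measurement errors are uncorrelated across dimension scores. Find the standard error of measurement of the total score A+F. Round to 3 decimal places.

Var(total) = 484.9 + 34.1712 = 519.071.
True-score variance = 389.698 + 34.1712 = 423.869, so reliability = 0.8166.
Error variance = 519.071 − 423.869 = 95.202; SEM = √95.202 = 9.757.

9.757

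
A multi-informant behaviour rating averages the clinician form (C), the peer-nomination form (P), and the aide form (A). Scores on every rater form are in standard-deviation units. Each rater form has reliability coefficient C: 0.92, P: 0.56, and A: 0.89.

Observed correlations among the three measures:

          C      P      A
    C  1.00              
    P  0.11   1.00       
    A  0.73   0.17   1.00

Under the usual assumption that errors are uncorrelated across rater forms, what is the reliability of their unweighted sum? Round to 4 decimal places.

Var(C+P+A) = 3 + 2·[0.11 + 0.73 + 0.17] = 3 + 2.02 = 5.02.
With uncorrelated errors the cross-covariances are all true-score covariance, so they carry over unchanged; only the diagonal terms shrink to ρᵢσᵢ².
True-score variance = [0.92 + 0.56 + 0.89] + 2.02 = 2.37 + 2.02 = 4.39.
Reliability = 4.39 / 5.02 = 0.8745.

0.8745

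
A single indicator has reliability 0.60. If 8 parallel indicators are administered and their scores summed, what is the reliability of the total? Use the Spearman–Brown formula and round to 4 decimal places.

ρ_k = kρ / (1 + (k−1)ρ) = 8·0.60 / (1 + 7·0.60) = 4.800 / 5.200 = 0.9231.

0.9231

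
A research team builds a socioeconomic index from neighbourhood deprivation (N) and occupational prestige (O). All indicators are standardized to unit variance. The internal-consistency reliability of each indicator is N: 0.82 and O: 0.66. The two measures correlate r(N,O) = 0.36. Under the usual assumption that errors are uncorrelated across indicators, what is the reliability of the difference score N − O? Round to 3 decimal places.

0.594

Var(N−O) = 1 + 1 − 2·0.36 = 2 − 0.72 = 1.28.
Under uncorrelated errors the observed covariances equal the true-score covariances, so only the own-variance terms attenuate.
True-score variance = [0.82 + 0.66] − 0.72 = 1.48 − 0.72 = 0.76.
Reliability = 0.76 / 1.28 = 0.594.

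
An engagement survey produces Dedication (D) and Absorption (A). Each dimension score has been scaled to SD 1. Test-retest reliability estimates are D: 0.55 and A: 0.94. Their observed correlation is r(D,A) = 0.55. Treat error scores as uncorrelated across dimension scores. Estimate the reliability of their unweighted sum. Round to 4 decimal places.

Var(D+A) = 2 + 2·[0.55] = 2 + 1.1 = 3.1.
Under uncorrelated errors the observed covariances equal the true-score covariances, so only the own-variance terms attenuate.
True-score variance = [0.55 + 0.94] + 1.1 = 1.49 + 1.1 = 2.59.
Reliability = 2.59 / 3.1 = 0.8355.

0.8355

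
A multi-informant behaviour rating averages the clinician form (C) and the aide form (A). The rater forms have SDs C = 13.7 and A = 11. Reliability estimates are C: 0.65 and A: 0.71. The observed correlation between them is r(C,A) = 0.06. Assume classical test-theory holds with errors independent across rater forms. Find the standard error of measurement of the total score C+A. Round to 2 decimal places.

10.04

Var(total) = 308.69 + 18.084 = 326.774.
True-score variance = 207.908 + 18.084 = 225.992, so reliability = 0.6916.
Error variance = 326.774 − 225.992 = 100.781; SEM = √100.781 = 10.04.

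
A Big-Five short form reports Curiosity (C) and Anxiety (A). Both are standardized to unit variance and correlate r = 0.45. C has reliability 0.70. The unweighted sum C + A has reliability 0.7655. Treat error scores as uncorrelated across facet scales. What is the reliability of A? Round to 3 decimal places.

0.620

Var(C+A) = 2 + 2·0.45 = 2.900.
True-score variance = ρ_C + ρ_A + 2·0.45, so 0.7655 = (0.70 + ρ_A + 0.90) / 2.900.
ρ_A = 0.7655·2.900 − 0.70 − 0.90 = 0.620.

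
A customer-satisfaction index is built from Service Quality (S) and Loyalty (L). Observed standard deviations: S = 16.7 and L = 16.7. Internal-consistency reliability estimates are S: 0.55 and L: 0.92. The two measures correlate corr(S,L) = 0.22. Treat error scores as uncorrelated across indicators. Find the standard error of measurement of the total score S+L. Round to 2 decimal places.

Var(total) = 557.78 + 122.712 = 680.492.
True-score variance = 409.968 + 122.712 = 532.68, so reliability = 0.7828.
Error variance = 680.492 − 532.68 = 147.812; SEM = √147.812 = 12.16.

12.16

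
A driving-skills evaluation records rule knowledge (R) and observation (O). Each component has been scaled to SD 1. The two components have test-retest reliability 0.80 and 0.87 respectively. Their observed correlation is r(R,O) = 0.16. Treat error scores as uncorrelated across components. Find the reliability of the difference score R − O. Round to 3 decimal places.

0.804

Var(R−O) = 1 + 1 − 2·0.16 = 2 − 0.32 = 1.68.
With uncorrelated errors the cross-covariances are all true-score covariance, so they carry over unchanged; only the diagonal terms shrink to ρᵢσᵢ².
True-score variance = [0.80 + 0.87] − 0.32 = 1.67 − 0.32 = 1.35.
Reliability = 1.35 / 1.68 = 0.804.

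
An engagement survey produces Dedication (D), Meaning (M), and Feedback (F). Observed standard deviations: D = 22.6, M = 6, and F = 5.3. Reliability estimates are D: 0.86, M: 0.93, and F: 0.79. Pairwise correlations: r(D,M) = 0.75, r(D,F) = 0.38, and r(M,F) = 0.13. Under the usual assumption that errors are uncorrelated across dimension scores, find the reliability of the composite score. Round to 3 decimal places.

Var(D+M+F) = 22.6² + 6² + 5.3² + 2·[22.6·6·0.75 + 22.6·5.3·0.38 + 6·5.3·0.13] = 574.85 + 302.701 = 877.551.
With uncorrelated errors the cross-covariances are all true-score covariance, so they carry over unchanged; only the diagonal terms shrink to ρᵢσᵢ².
True-score variance = [22.6²·0.86 + 6²·0.93 + 5.3²·0.79] + 302.701 = 494.925 + 302.701 = 797.626.
Reliability = 797.626 / 877.551 = 0.909.

0.909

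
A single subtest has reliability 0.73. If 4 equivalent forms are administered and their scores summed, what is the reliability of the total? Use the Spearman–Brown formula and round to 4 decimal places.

0.9154

ρ_k = kρ / (1 + (k−1)ρ) = 4·0.73 / (1 + 3·0.73) = 2.920 / 3.190 = 0.9154.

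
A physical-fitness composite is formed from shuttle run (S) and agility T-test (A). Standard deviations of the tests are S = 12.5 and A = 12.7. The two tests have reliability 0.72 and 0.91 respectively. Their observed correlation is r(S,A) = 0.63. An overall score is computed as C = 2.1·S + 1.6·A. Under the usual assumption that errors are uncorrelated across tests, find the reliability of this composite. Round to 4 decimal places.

0.8703

Var(C) = 2.1²·12.5² + 1.6²·12.7² + 2·[3.36·12.5·12.7·0.63] = 1101.96 + 672.084 = 1774.05.
Under uncorrelated errors the observed covariances equal the true-score covariances, so only the own-variance terms attenuate.
True-score variance = [2.1²·12.5²·0.72 + 1.6²·12.7²·0.91] + 672.084 = 871.866 + 672.084 = 1543.95.
Reliability = 1543.95 / 1774.05 = 0.8703.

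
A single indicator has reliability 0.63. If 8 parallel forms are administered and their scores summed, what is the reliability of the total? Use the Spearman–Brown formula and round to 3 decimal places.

0.932

ρ_k = kρ / (1 + (k−1)ρ) = 8·0.63 / (1 + 7·0.63) = 5.040 / 5.410 = 0.932.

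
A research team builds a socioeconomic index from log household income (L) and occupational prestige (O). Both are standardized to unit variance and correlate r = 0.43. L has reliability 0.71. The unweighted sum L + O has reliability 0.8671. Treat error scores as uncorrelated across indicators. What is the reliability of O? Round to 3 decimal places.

0.910

Var(L+O) = 2 + 2·0.43 = 2.860.
True-score variance = ρ_L + ρ_O + 2·0.43, so 0.8671 = (0.71 + ρ_O + 0.86) / 2.860.
ρ_O = 0.8671·2.860 − 0.71 − 0.86 = 0.910.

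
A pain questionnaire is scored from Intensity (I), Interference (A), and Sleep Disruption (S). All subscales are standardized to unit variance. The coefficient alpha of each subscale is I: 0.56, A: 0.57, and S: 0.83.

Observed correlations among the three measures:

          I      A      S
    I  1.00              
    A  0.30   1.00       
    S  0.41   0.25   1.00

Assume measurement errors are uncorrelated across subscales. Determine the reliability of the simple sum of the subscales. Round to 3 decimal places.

Var(I+A+S) = 3 + 2·[0.30 + 0.41 + 0.25] = 3 + 1.92 = 4.92.
Under uncorrelated errors the observed covariances equal the true-score covariances, so only the own-variance terms attenuate.
True-score variance = [0.56 + 0.57 + 0.83] + 1.92 = 1.96 + 1.92 = 3.88.
Reliability = 3.88 / 4.92 = 0.789.

0.789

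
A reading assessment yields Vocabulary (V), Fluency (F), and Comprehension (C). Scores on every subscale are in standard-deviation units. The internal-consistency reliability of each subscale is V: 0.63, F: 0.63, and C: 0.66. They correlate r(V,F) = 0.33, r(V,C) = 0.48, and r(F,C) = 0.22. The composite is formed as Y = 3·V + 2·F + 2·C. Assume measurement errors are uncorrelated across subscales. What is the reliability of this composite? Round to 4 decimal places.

0.7834

Var(Y) = 3² + 2² + 2² + 2·[6·0.33 + 6·0.48 + 4·0.22] = 17 + 11.48 = 28.48.
With uncorrelated errors the cross-covariances are all true-score covariance, so they carry over unchanged; only the diagonal terms shrink to ρᵢσᵢ².
True-score variance = [3²·0.63 + 2²·0.63 + 2²·0.66] + 11.48 = 10.83 + 11.48 = 22.31.
Reliability = 22.31 / 28.48 = 0.7834.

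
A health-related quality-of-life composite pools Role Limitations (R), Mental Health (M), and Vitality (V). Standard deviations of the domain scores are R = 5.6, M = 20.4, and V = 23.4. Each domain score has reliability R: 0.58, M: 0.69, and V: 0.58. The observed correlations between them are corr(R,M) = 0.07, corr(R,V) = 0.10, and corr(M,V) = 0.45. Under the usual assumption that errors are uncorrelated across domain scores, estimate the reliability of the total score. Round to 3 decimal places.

Var(R+M+V) = 5.6² + 20.4² + 23.4² + 2·[5.6·20.4·0.07 + 5.6·23.4·0.10 + 20.4·23.4·0.45] = 995.08 + 471.826 = 1466.91.
Because errors are independent across components, Cov(Tᵢ,Tⱼ) = Cov(Xᵢ,Xⱼ); the off-diagonal part of the true-score variance is the same as above.
True-score variance = [5.6²·0.58 + 20.4²·0.69 + 23.4²·0.58] + 471.826 = 622.924 + 471.826 = 1094.75.
Reliability = 1094.75 / 1466.91 = 0.746.

0.746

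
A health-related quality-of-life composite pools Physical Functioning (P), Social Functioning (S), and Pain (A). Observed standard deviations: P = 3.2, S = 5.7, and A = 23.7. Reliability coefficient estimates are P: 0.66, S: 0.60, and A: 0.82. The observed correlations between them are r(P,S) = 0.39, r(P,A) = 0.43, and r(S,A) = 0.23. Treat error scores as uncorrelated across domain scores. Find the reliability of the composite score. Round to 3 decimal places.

0.842

Var(P+S+A) = 3.2² + 5.7² + 23.7² + 2·[3.2·5.7·0.39 + 3.2·23.7·0.43 + 5.7·23.7·0.23] = 604.42 + 141.591 = 746.011.
Because errors are independent across components, Cov(Tᵢ,Tⱼ) = Cov(Xᵢ,Xⱼ); the off-diagonal part of the true-score variance is the same as above.
True-score variance = [3.2²·0.66 + 5.7²·0.60 + 23.7²·0.82] + 141.591 = 486.838 + 141.591 = 628.429.
Reliability = 628.429 / 746.011 = 0.842.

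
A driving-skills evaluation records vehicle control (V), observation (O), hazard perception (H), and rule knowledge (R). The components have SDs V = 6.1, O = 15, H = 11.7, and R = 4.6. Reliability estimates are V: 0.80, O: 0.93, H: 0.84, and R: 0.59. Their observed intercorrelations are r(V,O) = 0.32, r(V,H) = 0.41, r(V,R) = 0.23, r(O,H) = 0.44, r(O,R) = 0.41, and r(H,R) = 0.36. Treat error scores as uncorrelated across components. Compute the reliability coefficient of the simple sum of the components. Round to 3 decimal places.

Var(V+O+H+R) = 6.1² + 15² + 11.7² + 4.6² + 2·[6.1·15·0.32 + 6.1·11.7·0.41 + 6.1·4.6·0.23 + 15·11.7·0.44 + 15·4.6·0.41 + 11.7·4.6·0.36] = 420.26 + 379.761 = 800.021.
With uncorrelated errors the cross-covariances are all true-score covariance, so they carry over unchanged; only the diagonal terms shrink to ρᵢσᵢ².
True-score variance = [6.1²·0.80 + 15²·0.93 + 11.7²·0.84 + 4.6²·0.59] + 379.761 = 366.49 + 379.761 = 746.251.
Reliability = 746.251 / 800.021 = 0.933.

0.933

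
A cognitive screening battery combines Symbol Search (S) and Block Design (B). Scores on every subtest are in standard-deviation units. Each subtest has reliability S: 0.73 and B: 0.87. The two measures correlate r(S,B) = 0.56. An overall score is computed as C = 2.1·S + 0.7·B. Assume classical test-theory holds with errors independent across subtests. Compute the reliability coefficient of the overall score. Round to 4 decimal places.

0.8084

Var(C) = 2.1² + 0.7² + 2·[1.47·0.56] = 4.9 + 1.6464 = 6.5464.
Under uncorrelated errors the observed covariances equal the true-score covariances, so only the own-variance terms attenuate.
True-score variance = [2.1²·0.73 + 0.7²·0.87] + 1.6464 = 3.6456 + 1.6464 = 5.292.
Reliability = 5.292 / 6.5464 = 0.8084.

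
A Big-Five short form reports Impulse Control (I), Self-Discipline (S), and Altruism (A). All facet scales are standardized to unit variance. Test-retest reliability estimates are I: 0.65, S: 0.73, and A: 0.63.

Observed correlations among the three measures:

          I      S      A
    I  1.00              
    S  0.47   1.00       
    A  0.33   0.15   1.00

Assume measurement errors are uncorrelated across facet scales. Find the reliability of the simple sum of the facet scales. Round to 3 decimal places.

0.798

Var(I+S+A) = 3 + 2·[0.47 + 0.33 + 0.15] = 3 + 1.9 = 4.9.
With uncorrelated errors the cross-covariances are all true-score covariance, so they carry over unchanged; only the diagonal terms shrink to ρᵢσᵢ².
True-score variance = [0.65 + 0.73 + 0.63] + 1.9 = 2.01 + 1.9 = 3.91.
Reliability = 3.91 / 4.9 = 0.798.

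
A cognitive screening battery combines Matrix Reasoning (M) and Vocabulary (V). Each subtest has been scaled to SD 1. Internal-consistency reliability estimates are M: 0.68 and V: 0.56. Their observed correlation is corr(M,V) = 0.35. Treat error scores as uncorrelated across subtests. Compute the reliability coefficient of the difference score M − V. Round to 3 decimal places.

Var(M−V) = 1 + 1 − 2·0.35 = 2 − 0.7 = 1.3.
Under uncorrelated errors the observed covariances equal the true-score covariances, so only the own-variance terms attenuate.
True-score variance = [0.68 + 0.56] − 0.7 = 1.24 − 0.7 = 0.54.
Reliability = 0.54 / 1.3 = 0.415.

0.415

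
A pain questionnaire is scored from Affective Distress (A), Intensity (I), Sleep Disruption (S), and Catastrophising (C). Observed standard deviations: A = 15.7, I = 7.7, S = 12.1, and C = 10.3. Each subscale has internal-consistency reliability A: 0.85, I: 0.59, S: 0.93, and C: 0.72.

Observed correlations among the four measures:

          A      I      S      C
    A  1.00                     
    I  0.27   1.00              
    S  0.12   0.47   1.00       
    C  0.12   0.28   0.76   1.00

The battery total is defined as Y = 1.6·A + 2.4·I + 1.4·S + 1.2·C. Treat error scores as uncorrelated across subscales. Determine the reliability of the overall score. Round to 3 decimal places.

Var(Y) = 1.6²·15.7² + 2.4²·7.7² + 1.4²·12.1² + 1.2²·10.3² + 2·[3.84·15.7·7.7·0.27 + 2.24·15.7·12.1·0.12 + 1.92·15.7·10.3·0.12 + 3.36·7.7·12.1·0.47 + 2.88·7.7·10.3·0.28 + 1.68·12.1·10.3·0.76] = 1412.26 + 1167.76 = 2580.01.
With uncorrelated errors the cross-covariances are all true-score covariance, so they carry over unchanged; only the diagonal terms shrink to ρᵢσᵢ².
True-score variance = [1.6²·15.7²·0.85 + 2.4²·7.7²·0.59 + 1.4²·12.1²·0.93 + 1.2²·10.3²·0.72] + 1167.76 = 1114.72 + 1167.76 = 2282.48.
Reliability = 2282.48 / 2580.01 = 0.885.

0.885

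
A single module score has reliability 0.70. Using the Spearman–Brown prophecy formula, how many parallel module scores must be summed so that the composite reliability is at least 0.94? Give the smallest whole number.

k ≥ ρ*(1−ρ₁)/(ρ₁(1−ρ*)) = 0.94·0.30 / (0.70·0.06) = 6.714.
Smallest integer k = 7.

7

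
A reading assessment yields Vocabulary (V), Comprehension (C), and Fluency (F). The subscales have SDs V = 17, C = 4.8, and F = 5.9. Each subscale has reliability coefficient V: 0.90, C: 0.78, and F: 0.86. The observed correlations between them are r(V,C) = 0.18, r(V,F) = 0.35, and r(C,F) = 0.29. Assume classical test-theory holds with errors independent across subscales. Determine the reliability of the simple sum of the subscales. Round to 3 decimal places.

0.916

Var(V+C+F) = 17² + 4.8² + 5.9² + 2·[17·4.8·0.18 + 17·5.9·0.35 + 4.8·5.9·0.29] = 346.85 + 116.012 = 462.862.
With uncorrelated errors the cross-covariances are all true-score covariance, so they carry over unchanged; only the diagonal terms shrink to ρᵢσᵢ².
True-score variance = [17²·0.90 + 4.8²·0.78 + 5.9²·0.86] + 116.012 = 308.008 + 116.012 = 424.019.
Reliability = 424.019 / 462.862 = 0.916.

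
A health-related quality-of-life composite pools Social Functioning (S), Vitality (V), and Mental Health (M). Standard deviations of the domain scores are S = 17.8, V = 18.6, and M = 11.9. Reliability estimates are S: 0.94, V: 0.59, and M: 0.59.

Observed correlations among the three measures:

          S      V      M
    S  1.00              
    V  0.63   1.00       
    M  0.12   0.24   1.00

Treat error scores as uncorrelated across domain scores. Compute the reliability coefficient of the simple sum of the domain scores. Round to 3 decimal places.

Var(S+V+M) = 17.8² + 18.6² + 11.9² + 2·[17.8·18.6·0.63 + 17.8·11.9·0.12 + 18.6·11.9·0.24] = 804.41 + 574.241 = 1378.65.
With uncorrelated errors the cross-covariances are all true-score covariance, so they carry over unchanged; only the diagonal terms shrink to ρᵢσᵢ².
True-score variance = [17.8²·0.94 + 18.6²·0.59 + 11.9²·0.59] + 574.241 = 585.496 + 574.241 = 1159.74.
Reliability = 1159.74 / 1378.65 = 0.841.

0.841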